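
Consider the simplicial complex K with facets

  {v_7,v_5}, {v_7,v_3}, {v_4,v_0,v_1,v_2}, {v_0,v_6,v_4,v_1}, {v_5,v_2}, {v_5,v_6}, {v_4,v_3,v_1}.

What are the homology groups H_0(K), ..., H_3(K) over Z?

K has 8 vertices, 15 edges, 8 triangles, 2 3-simplices.
rank ∂_0 = 0, rank ∂_1 = 7 ⇒ b_0 = 8 − 0 − 7 = 1; all invariant factors of ∂_1 are 1 so no torsion. So H_0 = Z.
rank ∂_1 = 7, rank ∂_2 = 6 ⇒ b_1 = 15 − 7 − 6 = 2; all invariant factors of ∂_2 are 1 so no torsion. So H_1 = Z^2.
rank ∂_2 = 6, rank ∂_3 = 2 ⇒ b_2 = 8 − 6 − 2 = 0; all invariant factors of ∂_3 are 1 so no torsion. So H_2 = 0.
rank ∂_3 = 2, rank ∂_4 = 0 ⇒ b_3 = 2 − 2 − 0 = 0. So H_3 = 0.

H_0 = Z,  H_1 = Z^2,  H_2 = 0,  H_3 = 0.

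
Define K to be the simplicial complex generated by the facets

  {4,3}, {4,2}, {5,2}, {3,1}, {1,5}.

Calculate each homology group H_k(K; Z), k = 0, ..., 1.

H_0 = Z,  H_1 = Z.

We work with the vertex ordering 1 < 2 < 3 < 4 < 5. The simplices of K, each written with vertices in increasing order, are:

  0-simplices (5): [1], [2], [3], [4], [5]
  1-simplices (5): [1,3], [1,5], [2,4], [2,5], [3,4]

so the chain groups are C_0 ≅ Z^5, C_1 ≅ Z^5.

The boundary map ∂_1: C_1 → C_0 is given by ∂[p,q] = [q] − [p].
As a 5×5 matrix over Z this has rank 4, with invariant factors (1,1,1,1).

Reading off H_k = ker ∂_k / im ∂_{k+1}:

  H_0: rank C_0 − rank ∂_1 = 5 − 4 = 1, and the invariant factors of ∂_1 are all 1, so H_0 = Z.
  H_1: rank ker ∂_1 − rank ∂_2 = (5 − 4) − 0 = 1, and there is no ∂_2, so H_1 = Z.

(K is a triangulation of the circle S^1.)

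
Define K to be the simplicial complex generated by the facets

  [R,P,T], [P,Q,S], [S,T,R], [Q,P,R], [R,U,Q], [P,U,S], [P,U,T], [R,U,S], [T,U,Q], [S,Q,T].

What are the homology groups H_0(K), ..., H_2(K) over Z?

Fix the vertex order P < Q < R < S < T < U and write every simplex with vertices in increasing order. Then dim K = 2 and the simplices of K are:

  0-simplices (6): P, Q, R, S, T, U
  1-simplices (15): PQ, PR, PS, PT, PU, QR, QS, QT, QU, RS, RT, RU, ST, SU, TU
  2-simplices (10): PQR, PQS, PRT, PSU, PTU, QRU, QST, QTU, RST, RSU

Hence C_0 ≅ Z^6, C_1 ≅ Z^15, C_2 ≅ Z^10.

∂_1: C_1 → C_0 maps an edge to its endpoints' difference, ∂[p,q] = q − p.
This gives a 6×15 integer matrix of rank 5; reducing to Smith normal form yields diagonal entries (1,1,1,1,1).

∂_2: C_2 → C_1 maps a triangle to the signed sum of its edges. For instance
  ∂PSU = SU − PU + PS,
  ∂QST = ST − QT + QS.
The 15×10 boundary matrix has rank 10 and Smith normal form diag(1,1,1,1,1,1,1,1,1,2).

Computing H_k = (kernel of ∂_k) / (image of ∂_{k+1}):

  H_0: rank C_0 − rank ∂_1 = 6 − 5 = 1, and the invariant factors of ∂_1 are all 1, so H_0 = Z.
  H_1: rank ker ∂_1 − rank ∂_2 = (15 − 5) − 10 = 0, and ∂_2 has invariant factor 2 > 1, so H_1 = Z/2.
  H_2: rank ker ∂_2 − rank ∂_3 = (10 − 10) − 0 = 0, and there is no ∂_3, so H_2 = 0.

As a check, the Euler characteristic is 6 − 15 + 10 = 1, which agrees with 1 − 0 + 0 = 1.

H_0 = Z,  H_1 = Z/2,  H_2 = 0.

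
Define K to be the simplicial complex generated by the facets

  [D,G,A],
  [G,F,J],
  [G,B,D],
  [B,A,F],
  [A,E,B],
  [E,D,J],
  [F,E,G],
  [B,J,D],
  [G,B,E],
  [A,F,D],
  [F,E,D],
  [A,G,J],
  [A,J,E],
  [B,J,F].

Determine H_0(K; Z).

We work with the vertex ordering A < B < D < E < F < G < J. The simplices of K, each written with vertices in increasing order, are:

  0-simplices (7): A, B, D, E, F, G, J
  1-simplices (21): AB, AD, AE, AF, AG, AJ, BD, BE, BF, BG, BJ, DE, DF, DG, DJ, EF, EG, EJ, FG, FJ, GJ
  2-simplices (14): ABE, ABF, ADF, ADG, AEJ, AGJ, BDG, BDJ, BEG, BFJ, DEF, DEJ, EFG, FGJ

Hence C_0 ≅ Z^7, C_1 ≅ Z^21, C_2 ≅ Z^14.

Boundary ∂_1: C_1 → C_0 sends each edge [p,q] (with p < q) to q − p. For instance
  ∂FJ = J − F.
The 7×21 boundary matrix has rank 6 and Smith normal form diag(1,1,1,1,1,1).

The boundary map ∂_2: C_2 → C_1 maps a triangle to the signed sum of its edges. For instance
  ∂ADF = DF − AF + AD,
  ∂DEF = EF − DF + DE.
The 21×14 boundary matrix has rank 13 and Smith normal form diag(1,1,1,1,1,1,1,1,1,1,1,1,1).

From H_k ≅ ker(∂_k) / im(∂_{k+1}) we obtain:

  H_0: rank C_0 − rank ∂_1 = 7 − 6 = 1, and the invariant factors of ∂_1 are all 1, so H_0 ≅ Z.

H_0 ≅ Z.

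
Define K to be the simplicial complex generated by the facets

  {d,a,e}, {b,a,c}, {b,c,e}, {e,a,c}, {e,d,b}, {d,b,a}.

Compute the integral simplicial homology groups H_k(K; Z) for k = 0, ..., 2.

H_0 ≅ Z,  H_1 = 0,  H_2 ≅ Z.

Take the total order a < b < c < d < e on the vertex set. Then K (dimension 2) consists of the simplices:

  0-simplices (5): a, b, c, d, e
  1-simplices (9): ab, ac, ad, ae, bc, bd, be, ce, de
  2-simplices (6): abc, abd, ace, ade, bce, bde

Hence C_0 ≅ Z^5, C_1 ≅ Z^9, C_2 ≅ Z^6.

∂_1: C_1 → C_0 is given by ∂[p,q] = [q] − [p]. For instance
  ∂ce = e − c.
As a 5×9 matrix over Z this has rank 4, with invariant factors (1,1,1,1).

Boundary ∂_2: C_2 → C_1 sends each 2-simplex [p,q,r] to [q,r] − [p,r] + [p,q]. For instance
  ∂bce = ce − be + bc,
  ∂bde = de − be + bd.
The 9×6 boundary matrix has rank 5 and Smith normal form diag(1,1,1,1,1).

Reading off H_k = ker ∂_k / im ∂_{k+1}:

  H_0: rank C_0 − rank ∂_1 = 5 − 4 = 1, and the invariant factors of ∂_1 are all 1, so H_0 ≅ Z.
  H_1: rank ker ∂_1 − rank ∂_2 = (9 − 4) − 5 = 0, and the invariant factors of ∂_2 are all 1, so H_1 ≅ 0.
  H_2: rank ker ∂_2 − rank ∂_3 = (6 − 5) − 0 = 1, and there is no ∂_3, so H_2 ≅ Z.

As a check, the Euler characteristic is 5 − 9 + 6 = 2, which agrees with 1 − 0 + 1 = 2.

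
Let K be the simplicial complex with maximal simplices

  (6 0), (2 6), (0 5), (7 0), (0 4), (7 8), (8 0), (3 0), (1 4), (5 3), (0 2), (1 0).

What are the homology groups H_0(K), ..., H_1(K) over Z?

We work with the vertex ordering 0 < 1 < 2 < 3 < 4 < 5 < 6 < 7 < 8. The simplices of K, each written with vertices in increasing order, are:

  0-simplices (9): [0], [1], [2], [3], [4], [5], [6], [7], [8]
  1-simplices (12): [0,1], [0,2], [0,3], [0,4], [0,5], [0,6], [0,7], [0,8], [1,4], [2,6], [3,5], [7,8]

Hence C_0 ≅ Z^9, C_1 ≅ Z^12.

Boundary ∂_1: C_1 → C_0 is given by ∂[p,q] = [q] − [p]. For instance
  ∂[0,5] = [5] − [0].
The 9×12 boundary matrix has rank 8 and Smith normal form diag(1,1,1,1,1,1,1,1).

From H_k ≅ ker(∂_k) / im(∂_{k+1}) we obtain:

  H_0: rank C_0 − rank ∂_1 = 9 − 8 = 1, and the invariant factors of ∂_1 are all 1, so H_0 ≅ Z.
  H_1: rank ker ∂_1 − rank ∂_2 = (12 − 8) − 0 = 4, and there is no ∂_2, so H_1 ≅ Z^4.

H_0 ≅ Z,  H_1 ≅ Z^4.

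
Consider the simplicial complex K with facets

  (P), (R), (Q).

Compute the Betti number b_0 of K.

We work with the vertex ordering P < Q < R. The simplices of K, each written with vertices in increasing order, are:

  0-simplices (3): P, Q, R

so the chain groups are C_0 ≅ Z^3.

Now H_k = ker ∂_k / im ∂_{k+1}, so:

  H_0: rank C_0 − rank ∂_1 = 3 − 0 = 3, and there is no ∂_1, so H_0 ≅ Z^3.

(K is a triangulation of a set of 3 points.)

Hence the Betti numbers are b_0 = 3.

b_0 = 3.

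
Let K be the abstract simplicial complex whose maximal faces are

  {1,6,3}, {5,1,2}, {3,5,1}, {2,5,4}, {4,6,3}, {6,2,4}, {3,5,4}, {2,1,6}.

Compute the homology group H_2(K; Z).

H_2 = Z.

Order the vertices as 1 < 2 < 3 < 4 < 5 < 6. Listing each simplex with vertices in this order, K has dimension 2 with simplices:

  0-simplices (6): [1], [2], [3], [4], [5], [6]
  1-simplices (12): [1,2], [1,3], [1,5], [1,6], [2,4], [2,5], [2,6], [3,4], [3,5], [3,6], [4,5], [4,6]
  2-simplices (8): [1,2,5], [1,2,6], [1,3,5], [1,3,6], [2,4,5], [2,4,6], [3,4,5], [3,4,6]

Hence C_0 ≅ Z^6, C_1 ≅ Z^12, C_2 ≅ Z^8.

The boundary map ∂_1: C_1 → C_0 sends each edge [p,q] (with p < q) to q − p.
This gives a 6×12 integer matrix of rank 5; reducing to Smith normal form yields diagonal entries (1,1,1,1,1).

∂_2: C_2 → C_1 sends each 2-simplex [p,q,r] to [q,r] − [p,r] + [p,q]. For instance
  ∂[2,4,6] = [4,6] − [2,6] + [2,4],
  ∂[1,2,6] = [2,6] − [1,6] + [1,2].
The resulting 12×8 matrix has rank 7, and its Smith normal form has invariant factors (1,1,1,1,1,1,1).

Reading off H_k = ker ∂_k / im ∂_{k+1}:

  H_2: rank ker ∂_2 − rank ∂_3 = (8 − 7) − 0 = 1, and there is no ∂_3, so H_2 ≅ Z.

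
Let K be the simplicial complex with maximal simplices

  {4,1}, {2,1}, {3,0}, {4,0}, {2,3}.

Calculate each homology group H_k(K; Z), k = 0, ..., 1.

H_0 = Z,  H_1 = Z.

We work with the vertex ordering 0 < 1 < 2 < 3 < 4. The simplices of K, each written with vertices in increasing order, are:

  0-simplices (5): [0], [1], [2], [3], [4]
  1-simplices (5): [0,3], [0,4], [1,2], [1,4], [2,3]

giving chain groups C_0 ≅ Z^5, C_1 ≅ Z^5.

Boundary ∂_1: C_1 → C_0 maps an edge to its endpoints' difference, ∂[p,q] = q − p. For instance
  ∂[1,2] = [2] − [1].
The resulting 5×5 matrix has rank 4, and its Smith normal form has invariant factors (1,1,1,1).

Now H_k = ker ∂_k / im ∂_{k+1}, so:

  H_0: rank C_0 − rank ∂_1 = 5 − 4 = 1, and the invariant factors of ∂_1 are all 1, so H_0 ≅ Z.
  H_1: rank ker ∂_1 − rank ∂_2 = (5 − 4) − 0 = 1, and there is no ∂_2, so H_1 ≅ Z.

As a check, the Euler characteristic is 5 − 5 = 0, which agrees with 1 − 1 = 0.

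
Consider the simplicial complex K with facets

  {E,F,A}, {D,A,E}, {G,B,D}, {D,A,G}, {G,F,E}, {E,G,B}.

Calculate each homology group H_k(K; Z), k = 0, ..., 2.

Order the vertices as A < B < D < E < F < G. Listing each simplex with vertices in this order, K has dimension 2 with simplices:

  0-simplices (6): A, B, D, E, F, G
  1-simplices (12): AD, AE, AF, AG, BD, BE, BG, DE, DG, EF, EG, FG
  2-simplices (6): ADE, ADG, AEF, BDG, BEG, EFG

giving chain groups C_0 ≅ Z^6, C_1 ≅ Z^12, C_2 ≅ Z^6.

The boundary map ∂_1: C_1 → C_0 sends each edge [p,q] (with p < q) to q − p.
As a 6×12 matrix over Z this has rank 5, with invariant factors (1,1,1,1,1).

The boundary map ∂_2: C_2 → C_1 acts by ∂[p,q,r] = [q,r] − [p,r] + [p,q]. For instance
  ∂EFG = FG − EG + EF,
  ∂BEG = EG − BG + BE.
The 12×6 boundary matrix has rank 6 and Smith normal form diag(1,1,1,1,1,1).

From H_k ≅ ker(∂_k) / im(∂_{k+1}) we obtain:

  H_0: rank C_0 − rank ∂_1 = 6 − 5 = 1, and the invariant factors of ∂_1 are all 1, so H_0 ≅ Z.
  H_1: rank ker ∂_1 − rank ∂_2 = (12 − 5) − 6 = 1, and the invariant factors of ∂_2 are all 1, so H_1 ≅ Z.
  H_2: rank ker ∂_2 − rank ∂_3 = (6 − 6) − 0 = 0, and there is no ∂_3, so H_2 ≅ 0.

As a check, the Euler characteristic is 6 − 12 + 6 = 0, which agrees with 1 − 1 + 0 = 0.

H_0 = Z,  H_1 = Z,  H_2 = 0.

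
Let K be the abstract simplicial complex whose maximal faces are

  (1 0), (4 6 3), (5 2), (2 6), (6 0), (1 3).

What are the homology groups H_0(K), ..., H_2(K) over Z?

Fix the vertex order 0 < 1 < 2 < 3 < 4 < 5 < 6 and write every simplex with vertices in increasing order. Then dim K = 2 and the simplices of K are:

  0-simplices (7): [0], [1], [2], [3], [4], [5], [6]
  1-simplices (8): [0,1], [0,6], [1,3], [2,5], [2,6], [3,4], [3,6], [4,6]
  2-simplices (1): [3,4,6]

so the chain groups are C_0 ≅ Z^7, C_1 ≅ Z^8, C_2 ≅ Z^1.

∂_1: C_1 → C_0 maps an edge to its endpoints' difference, ∂[p,q] = q − p.
This gives a 7×8 integer matrix of rank 6; reducing to Smith normal form yields diagonal entries (1,1,1,1,1,1).

Boundary ∂_2: C_2 → C_1 maps a triangle to the signed sum of its edges. For instance
  ∂[3,4,6] = [4,6] − [3,6] + [3,4].
The 8×1 boundary matrix has rank 1 and Smith normal form diag(1).

From H_k ≅ ker(∂_k) / im(∂_{k+1}) we obtain:

  H_0: rank C_0 − rank ∂_1 = 7 − 6 = 1, and the invariant factors of ∂_1 are all 1, so H_0 ≅ Z.
  H_1: rank ker ∂_1 − rank ∂_2 = (8 − 6) − 1 = 1, and the invariant factors of ∂_2 are all 1, so H_1 ≅ Z.
  H_2: rank ker ∂_2 − rank ∂_3 = (1 − 1) − 0 = 0, and there is no ∂_3, so H_2 ≅ 0.

As a check, the Euler characteristic is 7 − 8 + 1 = 0, which agrees with 1 − 1 + 0 = 0.

H_0 ≅ Z,  H_1 ≅ Z,  H_2 = 0.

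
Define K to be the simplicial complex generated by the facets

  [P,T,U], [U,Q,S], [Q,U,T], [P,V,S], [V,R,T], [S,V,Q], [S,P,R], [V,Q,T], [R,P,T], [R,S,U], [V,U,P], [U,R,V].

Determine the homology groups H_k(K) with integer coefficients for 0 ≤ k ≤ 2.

We work with the vertex ordering P < Q < R < S < T < U < V. The simplices of K, each written with vertices in increasing order, are:

  0-simplices (7): P, Q, R, S, T, U, V
  1-simplices (18): PR, PS, PT, PU, PV, QS, QT, QU, QV, RS, RT, RU, RV, SU, SV, TU, TV, UV
  2-simplices (12): PRS, PRT, PSV, PTU, PUV, QSU, QSV, QTU, QTV, RSU, RTV, RUV

Hence C_0 ≅ Z^7, C_1 ≅ Z^18, C_2 ≅ Z^12.

∂_1: C_1 → C_0 sends each edge [p,q] (with p < q) to q − p.
The resulting 7×18 matrix has rank 6, and its Smith normal form has invariant factors (1,1,1,1,1,1).

Boundary ∂_2: C_2 → C_1 sends each 2-simplex [p,q,r] to [q,r] − [p,r] + [p,q]. For instance
  ∂QSU = SU − QU + QS,
  ∂RTV = TV − RV + RT.
The resulting 18×12 matrix has rank 12, and its Smith normal form has invariant factors (1,1,1,1,1,1,1,1,1,1,1,2).

From H_k ≅ ker(∂_k) / im(∂_{k+1}) we obtain:

  H_0: rank C_0 − rank ∂_1 = 7 − 6 = 1, and the invariant factors of ∂_1 are all 1, so H_0 = Z.
  H_1: rank ker ∂_1 − rank ∂_2 = (18 − 6) − 12 = 0, and ∂_2 has invariant factor 2 > 1, so H_1 = Z/2Z.
  H_2: rank ker ∂_2 − rank ∂_3 = (12 − 12) − 0 = 0, and there is no ∂_3, so H_2 = 0.

H_0 ≅ Z,  H_1 ≅ Z/2Z,  H_2 = 0.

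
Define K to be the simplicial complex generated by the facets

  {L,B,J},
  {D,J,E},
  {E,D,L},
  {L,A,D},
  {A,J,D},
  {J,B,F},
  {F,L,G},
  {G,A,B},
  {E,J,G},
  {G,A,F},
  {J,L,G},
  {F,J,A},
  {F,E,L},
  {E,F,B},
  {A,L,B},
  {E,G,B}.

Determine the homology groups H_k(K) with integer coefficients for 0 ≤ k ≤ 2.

H_0 ≅ Z,  H_1 ≅ Z^2,  H_2 ≅ Z.

We work with the vertex ordering A < B < D < E < F < G < J < L. The simplices of K, each written with vertices in increasing order, are:

  0-simplices (8): A, B, D, E, F, G, J, L
  1-simplices (24): AB, AD, AF, AG, AJ, AL, BE, BF, BG, BJ, BL, DE, DJ, DL, EF, EG, EJ, EL, FG, FJ, FL, GJ, GL, JL
  2-simplices (16): ABG, ABL, ADJ, ADL, AFG, AFJ, BEF, BEG, BFJ, BJL, DEJ, DEL, EFL, EGJ, FGL, GJL

giving chain groups C_0 ≅ Z^8, C_1 ≅ Z^24, C_2 ≅ Z^16.

Boundary ∂_1: C_1 → C_0 maps an edge to its endpoints' difference, ∂[p,q] = q − p. For instance
  ∂GL = L − G.
As a 8×24 matrix over Z this has rank 7, with invariant factors (1,1,1,1,1,1,1).

Boundary ∂_2: C_2 → C_1 acts by ∂[p,q,r] = [q,r] − [p,r] + [p,q]. For instance
  ∂EGJ = GJ − EJ + EG,
  ∂GJL = JL − GL + GJ.
The resulting 24×16 matrix has rank 15, and its Smith normal form has invariant factors (1,1,1,1,1,1,1,1,1,1,1,1,1,1,1).

Computing H_k = (kernel of ∂_k) / (image of ∂_{k+1}):

  H_0: rank C_0 − rank ∂_1 = 8 − 7 = 1, and the invariant factors of ∂_1 are all 1, so H_0 = Z.
  H_1: rank ker ∂_1 − rank ∂_2 = (24 − 7) − 15 = 2, and the invariant factors of ∂_2 are all 1, so H_1 = Z^2.
  H_2: rank ker ∂_2 − rank ∂_3 = (16 − 15) − 0 = 1, and there is no ∂_3, so H_2 = Z.

As a check, the Euler characteristic is 8 − 24 + 16 = 0, which agrees with 1 − 2 + 1 = 0.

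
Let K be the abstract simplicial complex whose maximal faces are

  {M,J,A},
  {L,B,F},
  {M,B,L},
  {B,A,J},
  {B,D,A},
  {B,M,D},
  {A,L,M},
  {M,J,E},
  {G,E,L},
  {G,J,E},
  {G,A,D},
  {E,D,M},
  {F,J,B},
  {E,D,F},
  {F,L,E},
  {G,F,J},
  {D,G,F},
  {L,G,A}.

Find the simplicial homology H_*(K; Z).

H_0 = Z,  H_1 = Z ⊕ Z/2Z,  H_2 = 0.

We work with the vertex ordering A < B < D < E < F < G < J < L < M. The simplices of K, each written with vertices in increasing order, are:

  0-simplices (9): A, B, D, E, F, G, J, L, M
  1-simplices (27): AB, AD, AG, AJ, AL, AM, BD, BF, BJ, BL, BM, DE, DF, DG, DM, EF, EG, EJ, EL, EM, FG, FJ, FL, GJ, GL, JM, LM
  2-simplices (18): ABD, ABJ, ADG, AGL, AJM, ALM, BDM, BFJ, BFL, BLM, DEF, DEM, DFG, EFL, EGJ, EGL, EJM, FGJ

giving chain groups C_0 ≅ Z^9, C_1 ≅ Z^27, C_2 ≅ Z^18.

Boundary ∂_1: C_1 → C_0 maps an edge to its endpoints' difference, ∂[p,q] = q − p. For instance
  ∂JM = M − J.
As a 9×27 matrix over Z this has rank 8, with invariant factors (1,1,1,1,1,1,1,1).

Boundary ∂_2: C_2 → C_1 maps a triangle to the signed sum of its edges. For instance
  ∂EFL = FL − EL + EF,
  ∂BDM = DM − BM + BD.
The 27×18 boundary matrix has rank 18 and Smith normal form diag(1,1,1,1,1,1,1,1,1,1,1,1,1,1,1,1,1,2).

Computing H_k = (kernel of ∂_k) / (image of ∂_{k+1}):

  H_0: rank C_0 − rank ∂_1 = 9 − 8 = 1, and the invariant factors of ∂_1 are all 1, so H_0 ≅ Z.
  H_1: rank ker ∂_1 − rank ∂_2 = (27 − 8) − 18 = 1, and ∂_2 has invariant factor 2 > 1, so H_1 ≅ Z ⊕ Z/2Z.
  H_2: rank ker ∂_2 − rank ∂_3 = (18 − 18) − 0 = 0, and there is no ∂_3, so H_2 ≅ 0.

(K is a triangulation of the Klein bottle.)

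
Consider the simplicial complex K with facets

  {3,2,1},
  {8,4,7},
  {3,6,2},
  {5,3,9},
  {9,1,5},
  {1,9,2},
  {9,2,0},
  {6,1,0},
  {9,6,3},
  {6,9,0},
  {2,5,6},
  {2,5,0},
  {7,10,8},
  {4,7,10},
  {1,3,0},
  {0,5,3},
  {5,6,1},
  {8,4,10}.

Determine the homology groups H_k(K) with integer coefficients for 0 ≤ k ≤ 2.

Order the vertices as 0 < 1 < 2 < 3 < 4 < 5 < 6 < 7 < 8 < 9 < 10. Listing each simplex with vertices in this order, K has dimension 2 with simplices:

  0-simplices (11): [0], [1], [2], [3], [4], [5], [6], [7], [8], [9], [10]
  1-simplices (27): (27 of them)
  2-simplices (18): (18 of them)

so the chain groups are C_0 ≅ Z^11, C_1 ≅ Z^27, C_2 ≅ Z^18.

Boundary ∂_1: C_1 → C_0 sends each edge [p,q] (with p < q) to q − p. For instance
  ∂[8,10] = [10] − [8].
The 11×27 boundary matrix has rank 9 and Smith normal form diag(1,1,1,1,1,1,1,1,1).

Boundary ∂_2: C_2 → C_1 maps a triangle to the signed sum of its edges. For instance
  ∂[4,7,10] = [7,10] − [4,10] + [4,7],
  ∂[3,5,9] = [5,9] − [3,9] + [3,5].
This gives a 27×18 integer matrix of rank 16; reducing to Smith normal form yields diagonal entries (1,1,1,1,1,1,1,1,1,1,1,1,1,1,1,1).

Computing H_k = (kernel of ∂_k) / (image of ∂_{k+1}):

  H_0: rank C_0 − rank ∂_1 = 11 − 9 = 2, and the invariant factors of ∂_1 are all 1, so H_0 ≅ Z^2.
  H_1: rank ker ∂_1 − rank ∂_2 = (27 − 9) − 16 = 2, and the invariant factors of ∂_2 are all 1, so H_1 ≅ Z^2.
  H_2: rank ker ∂_2 − rank ∂_3 = (18 − 16) − 0 = 2, and there is no ∂_3, so H_2 ≅ Z^2.

As a check, the Euler characteristic is 11 − 27 + 18 = 2, which agrees with 2 − 2 + 2 = 2.
(K is a triangulation of the disjoint union of the 2-sphere S^2 and the torus T^2.)

H_0 ≅ Z^2,  H_1 ≅ Z^2,  H_2 ≅ Z^2.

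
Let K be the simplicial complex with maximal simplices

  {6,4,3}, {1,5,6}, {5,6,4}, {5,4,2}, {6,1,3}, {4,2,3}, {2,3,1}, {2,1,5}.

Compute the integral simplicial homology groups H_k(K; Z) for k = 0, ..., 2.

H_0 = Z,  H_1 = 0,  H_2 = Z.

We work with the vertex ordering 1 < 2 < 3 < 4 < 5 < 6. The simplices of K, each written with vertices in increasing order, are:

  0-simplices (6): [1], [2], [3], [4], [5], [6]
  1-simplices (12): [1,2], [1,3], [1,5], [1,6], [2,3], [2,4], [2,5], [3,4], [3,6], [4,5], [4,6], [5,6]
  2-simplices (8): [1,2,3], [1,2,5], [1,3,6], [1,5,6], [2,3,4], [2,4,5], [3,4,6], [4,5,6]

so the chain groups are C_0 ≅ Z^6, C_1 ≅ Z^12, C_2 ≅ Z^8.

Boundary ∂_1: C_1 → C_0 sends each edge [p,q] (with p < q) to q − p. For instance
  ∂[3,4] = [4] − [3].
The resulting 6×12 matrix has rank 5, and its Smith normal form has invariant factors (1,1,1,1,1).

The boundary map ∂_2: C_2 → C_1 sends each 2-simplex [p,q,r] to [q,r] − [p,r] + [p,q]. For instance
  ∂[1,2,5] = [2,5] − [1,5] + [1,2],
  ∂[4,5,6] = [5,6] − [4,6] + [4,5].
The resulting 12×8 matrix has rank 7, and its Smith normal form has invariant factors (1,1,1,1,1,1,1).

Reading off H_k = ker ∂_k / im ∂_{k+1}:

  H_0: rank C_0 − rank ∂_1 = 6 − 5 = 1, and the invariant factors of ∂_1 are all 1, so H_0 = Z.
  H_1: rank ker ∂_1 − rank ∂_2 = (12 − 5) − 7 = 0, and the invariant factors of ∂_2 are all 1, so H_1 = 0.
  H_2: rank ker ∂_2 − rank ∂_3 = (8 − 7) − 0 = 1, and there is no ∂_3, so H_2 = Z.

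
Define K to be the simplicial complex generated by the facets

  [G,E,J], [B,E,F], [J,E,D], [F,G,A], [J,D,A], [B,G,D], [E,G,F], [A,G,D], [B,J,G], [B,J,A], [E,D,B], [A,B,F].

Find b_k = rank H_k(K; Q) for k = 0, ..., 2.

K has 7 vertices, 18 edges, 12 triangles.
rank ∂_0 = 0, rank ∂_1 = 6 ⇒ b_0 = 7 − 0 − 6 = 1; all invariant factors of ∂_1 are 1 so no torsion. So H_0 = Z.
rank ∂_1 = 6, rank ∂_2 = 12 ⇒ b_1 = 18 − 6 − 12 = 0; ∂_2 has invariant factor(s) [2] giving torsion. So H_1 = Z/2.
rank ∂_2 = 12, rank ∂_3 = 0 ⇒ b_2 = 12 − 12 − 0 = 0. So H_2 = 0.

b_0 = 1, b_1 = 0, b_2 = 0.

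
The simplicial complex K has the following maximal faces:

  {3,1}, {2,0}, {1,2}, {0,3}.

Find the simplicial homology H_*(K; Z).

Order the vertices as 0 < 1 < 2 < 3. Listing each simplex with vertices in this order, K has dimension 1 with simplices:

  0-simplices (4): [0], [1], [2], [3]
  1-simplices (4): [0,2], [0,3], [1,2], [1,3]

giving chain groups C_0 ≅ Z^4, C_1 ≅ Z^4.

The boundary map ∂_1: C_1 → C_0 is given by ∂[p,q] = [q] − [p]. For instance
  ∂[1,2] = [2] − [1].
The resulting 4×4 matrix has rank 3, and its Smith normal form has invariant factors (1,1,1).

Now H_k = ker ∂_k / im ∂_{k+1}, so:

  H_0: rank C_0 − rank ∂_1 = 4 − 3 = 1, and the invariant factors of ∂_1 are all 1, so H_0 ≅ Z.
  H_1: rank ker ∂_1 − rank ∂_2 = (4 − 3) − 0 = 1, and there is no ∂_2, so H_1 ≅ Z.

H_0 = Z,  H_1 = Z.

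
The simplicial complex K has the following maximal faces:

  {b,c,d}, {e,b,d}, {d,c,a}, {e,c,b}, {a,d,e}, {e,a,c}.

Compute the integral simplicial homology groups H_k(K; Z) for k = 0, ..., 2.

H_0 = Z,  H_1 = 0,  H_2 = Z.

Fix the vertex order a < b < c < d < e and write every simplex with vertices in increasing order. Then dim K = 2 and the simplices of K are:

  0-simplices (5): a, b, c, d, e
  1-simplices (9): ac, ad, ae, bc, bd, be, cd, ce, de
  2-simplices (6): acd, ace, ade, bcd, bce, bde

Hence C_0 ≅ Z^5, C_1 ≅ Z^9, C_2 ≅ Z^6.

Boundary ∂_1: C_1 → C_0 maps an edge to its endpoints' difference, ∂[p,q] = q − p. For instance
  ∂ad = d − a.
The resulting 5×9 matrix has rank 4, and its Smith normal form has invariant factors (1,1,1,1).

Boundary ∂_2: C_2 → C_1 maps a triangle to the signed sum of its edges. For instance
  ∂ace = ce − ae + ac,
  ∂bce = ce − be + bc.
The resulting 9×6 matrix has rank 5, and its Smith normal form has invariant factors (1,1,1,1,1).

From H_k ≅ ker(∂_k) / im(∂_{k+1}) we obtain:

  H_0: rank C_0 − rank ∂_1 = 5 − 4 = 1, and the invariant factors of ∂_1 are all 1, so H_0 ≅ Z.
  H_1: rank ker ∂_1 − rank ∂_2 = (9 − 4) − 5 = 0, and the invariant factors of ∂_2 are all 1, so H_1 ≅ 0.
  H_2: rank ker ∂_2 − rank ∂_3 = (6 − 5) − 0 = 1, and there is no ∂_3, so H_2 ≅ Z.

As a check, the Euler characteristic is 5 − 9 + 6 = 2, which agrees with 1 − 0 + 1 = 2.
(K is a triangulation of the 2-sphere S^2.)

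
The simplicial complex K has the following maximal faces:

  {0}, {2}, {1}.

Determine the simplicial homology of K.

Order the vertices as 0 < 1 < 2. Listing each simplex with vertices in this order, K has dimension 0 with simplices:

  0-simplices (3): [0], [1], [2]

so the chain groups are C_0 ≅ Z^3.

Reading off H_k = ker ∂_k / im ∂_{k+1}:

  H_0: rank C_0 − rank ∂_1 = 3 − 0 = 3, and there is no ∂_1, so H_0 = Z^3.

H_0 ≅ Z^3.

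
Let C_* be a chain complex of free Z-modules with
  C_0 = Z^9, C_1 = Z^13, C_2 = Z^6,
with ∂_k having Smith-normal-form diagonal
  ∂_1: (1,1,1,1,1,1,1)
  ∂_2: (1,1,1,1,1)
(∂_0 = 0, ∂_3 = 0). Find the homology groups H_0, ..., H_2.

H_0: b_0 = 9 − 0 − 7 = 2; torsion from ∂_1 factors > 1: none. So H_0 ≅ Z^2.
H_1: b_1 = 13 − 7 − 5 = 1; torsion from ∂_2 factors > 1: none. So H_1 ≅ Z.
H_2: b_2 = 6 − 5 − 0 = 1; torsion from ∂_3 factors > 1: none. So H_2 ≅ Z.

H_0 ≅ Z^2,  H_1 ≅ Z,  H_2 ≅ Z.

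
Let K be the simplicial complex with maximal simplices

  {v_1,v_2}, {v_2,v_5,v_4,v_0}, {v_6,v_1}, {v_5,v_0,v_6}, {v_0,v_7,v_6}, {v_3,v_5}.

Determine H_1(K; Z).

K has 8 vertices, 13 edges, 6 triangles, 1 3-simplex.
rank ∂_1 = 7, rank ∂_2 = 5 ⇒ b_1 = 13 − 7 − 5 = 1; all invariant factors of ∂_2 are 1 so no torsion. So H_1 ≅ Z.

H_1 ≅ Z.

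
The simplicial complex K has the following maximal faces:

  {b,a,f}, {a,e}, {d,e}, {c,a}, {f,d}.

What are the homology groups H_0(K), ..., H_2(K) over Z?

Fix the vertex order a < b < c < d < e < f and write every simplex with vertices in increasing order. Then dim K = 2 and the simplices of K are:

  0-simplices (6): a, b, c, d, e, f
  1-simplices (7): ab, ac, ae, af, bf, de, df
  2-simplices (1): abf

Hence C_0 ≅ Z^6, C_1 ≅ Z^7, C_2 ≅ Z^1.

∂_1: C_1 → C_0 maps an edge to its endpoints' difference, ∂[p,q] = q − p. For instance
  ∂ac = c − a.
The resulting 6×7 matrix has rank 5, and its Smith normal form has invariant factors (1,1,1,1,1).

∂_2: C_2 → C_1 maps a triangle to the signed sum of its edges. For instance
  ∂abf = bf − af + ab.
This gives a 7×1 integer matrix of rank 1; reducing to Smith normal form yields diagonal entries (1).

Now H_k = ker ∂_k / im ∂_{k+1}, so:

  H_0: rank C_0 − rank ∂_1 = 6 − 5 = 1, and the invariant factors of ∂_1 are all 1, so H_0 = Z.
  H_1: rank ker ∂_1 − rank ∂_2 = (7 − 5) − 1 = 1, and the invariant factors of ∂_2 are all 1, so H_1 = Z.
  H_2: rank ker ∂_2 − rank ∂_3 = (1 − 1) − 0 = 0, and there is no ∂_3, so H_2 = 0.

H_0 = Z,  H_1 = Z,  H_2 = 0.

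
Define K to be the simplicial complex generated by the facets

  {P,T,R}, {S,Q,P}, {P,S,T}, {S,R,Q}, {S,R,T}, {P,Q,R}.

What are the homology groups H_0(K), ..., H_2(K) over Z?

Fix the vertex order P < Q < R < S < T and write every simplex with vertices in increasing order. Then dim K = 2 and the simplices of K are:

  0-simplices (5): P, Q, R, S, T
  1-simplices (9): PQ, PR, PS, PT, QR, QS, RS, RT, ST
  2-simplices (6): PQR, PQS, PRT, PST, QRS, RST

Hence C_0 ≅ Z^5, C_1 ≅ Z^9, C_2 ≅ Z^6.

The boundary map ∂_1: C_1 → C_0 maps an edge to its endpoints' difference, ∂[p,q] = q − p.
The 5×9 boundary matrix has rank 4 and Smith normal form diag(1,1,1,1).

The boundary map ∂_2: C_2 → C_1 sends each 2-simplex [p,q,r] to [q,r] − [p,r] + [p,q]. For instance
  ∂RST = ST − RT + RS,
  ∂PRT = RT − PT + PR.
The resulting 9×6 matrix has rank 5, and its Smith normal form has invariant factors (1,1,1,1,1).

From H_k ≅ ker(∂_k) / im(∂_{k+1}) we obtain:

  H_0: rank C_0 − rank ∂_1 = 5 − 4 = 1, and the invariant factors of ∂_1 are all 1, so H_0 = Z.
  H_1: rank ker ∂_1 − rank ∂_2 = (9 − 4) − 5 = 0, and the invariant factors of ∂_2 are all 1, so H_1 = 0.
  H_2: rank ker ∂_2 − rank ∂_3 = (6 − 5) − 0 = 1, and there is no ∂_3, so H_2 = Z.

As a check, the Euler characteristic is 5 − 9 + 6 = 2, which agrees with 1 − 0 + 1 = 2.

H_0 ≅ Z,  H_1 = 0,  H_2 ≅ Z.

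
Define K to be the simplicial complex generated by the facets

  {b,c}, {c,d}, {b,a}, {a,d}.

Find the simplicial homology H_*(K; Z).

H_0 = Z,  H_1 = Z.

Fix the vertex order a < b < c < d and write every simplex with vertices in increasing order. Then dim K = 1 and the simplices of K are:

  0-simplices (4): a, b, c, d
  1-simplices (4): ab, ad, bc, cd

so the chain groups are C_0 ≅ Z^4, C_1 ≅ Z^4.

Boundary ∂_1: C_1 → C_0 maps an edge to its endpoints' difference, ∂[p,q] = q − p.
This gives a 4×4 integer matrix of rank 3; reducing to Smith normal form yields diagonal entries (1,1,1).

Computing H_k = (kernel of ∂_k) / (image of ∂_{k+1}):

  H_0: rank C_0 − rank ∂_1 = 4 − 3 = 1, and the invariant factors of ∂_1 are all 1, so H_0 ≅ Z.
  H_1: rank ker ∂_1 − rank ∂_2 = (4 − 3) − 0 = 1, and there is no ∂_2, so H_1 ≅ Z.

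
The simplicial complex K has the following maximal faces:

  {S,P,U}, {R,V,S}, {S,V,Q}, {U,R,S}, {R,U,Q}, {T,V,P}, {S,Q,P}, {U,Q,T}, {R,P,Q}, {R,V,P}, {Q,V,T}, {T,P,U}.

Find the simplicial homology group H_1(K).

H_1 ≅ Z/2Z.

We work with the vertex ordering P < Q < R < S < T < U < V. The simplices of K, each written with vertices in increasing order, are:

  0-simplices (7): P, Q, R, S, T, U, V
  1-simplices (18): PQ, PR, PS, PT, PU, PV, QR, QS, QT, QU, QV, RS, RU, RV, SU, SV, TU, TV
  2-simplices (12): PQR, PQS, PRV, PSU, PTU, PTV, QRU, QSV, QTU, QTV, RSU, RSV

giving chain groups C_0 ≅ Z^7, C_1 ≅ Z^18, C_2 ≅ Z^12.

The boundary map ∂_1: C_1 → C_0 maps an edge to its endpoints' difference, ∂[p,q] = q − p.
As a 7×18 matrix over Z this has rank 6, with invariant factors (1,1,1,1,1,1).

The boundary map ∂_2: C_2 → C_1 sends each 2-simplex [p,q,r] to [q,r] − [p,r] + [p,q]. For instance
  ∂RSU = SU − RU + RS,
  ∂PQR = QR − PR + PQ.
The 18×12 boundary matrix has rank 12 and Smith normal form diag(1,1,1,1,1,1,1,1,1,1,1,2).

From H_k ≅ ker(∂_k) / im(∂_{k+1}) we obtain:

  H_1: rank ker ∂_1 − rank ∂_2 = (18 − 6) − 12 = 0, and ∂_2 has invariant factor 2 > 1, so H_1 ≅ Z/2Z.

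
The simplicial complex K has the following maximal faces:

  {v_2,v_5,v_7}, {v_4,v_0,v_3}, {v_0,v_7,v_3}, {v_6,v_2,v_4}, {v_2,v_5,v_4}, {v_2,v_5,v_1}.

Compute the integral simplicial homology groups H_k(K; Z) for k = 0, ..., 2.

We work with the vertex ordering v_0 < v_1 < v_2 < v_3 < v_4 < v_5 < v_6 < v_7. The simplices of K, each written with vertices in increasing order, are:

  0-simplices (8): [v_0], [v_1], [v_2], [v_3], [v_4], [v_5], [v_6], [v_7]
  1-simplices (14): [v_0,v_3], [v_0,v_4], [v_0,v_7], [v_1,v_2], [v_1,v_5], [v_2,v_4], [v_2,v_5], [v_2,v_6], [v_2,v_7], [v_3,v_4], [v_3,v_7], [v_4,v_5], [v_4,v_6], [v_5,v_7]
  2-simplices (6): [v_0,v_3,v_4], [v_0,v_3,v_7], [v_1,v_2,v_5], [v_2,v_4,v_5], [v_2,v_4,v_6], [v_2,v_5,v_7]

Hence C_0 ≅ Z^8, C_1 ≅ Z^14, C_2 ≅ Z^6.

Boundary ∂_1: C_1 → C_0 sends each edge [p,q] (with p < q) to q − p.
As a 8×14 matrix over Z this has rank 7, with invariant factors (1,1,1,1,1,1,1).

The boundary map ∂_2: C_2 → C_1 acts by ∂[p,q,r] = [q,r] − [p,r] + [p,q]. For instance
  ∂[v_0,v_3,v_4] = [v_3,v_4] − [v_0,v_4] + [v_0,v_3],
  ∂[v_1,v_2,v_5] = [v_2,v_5] − [v_1,v_5] + [v_1,v_2].
This gives a 14×6 integer matrix of rank 6; reducing to Smith normal form yields diagonal entries (1,1,1,1,1,1).

Now H_k = ker ∂_k / im ∂_{k+1}, so:

  H_0: rank C_0 − rank ∂_1 = 8 − 7 = 1, and the invariant factors of ∂_1 are all 1, so H_0 ≅ Z.
  H_1: rank ker ∂_1 − rank ∂_2 = (14 − 7) − 6 = 1, and the invariant factors of ∂_2 are all 1, so H_1 ≅ Z.
  H_2: rank ker ∂_2 − rank ∂_3 = (6 − 6) − 0 = 0, and there is no ∂_3, so H_2 ≅ 0.

As a check, the Euler characteristic is 8 − 14 + 6 = 0, which agrees with 1 − 1 + 0 = 0.

H_0 ≅ Z,  H_1 ≅ Z,  H_2 = 0.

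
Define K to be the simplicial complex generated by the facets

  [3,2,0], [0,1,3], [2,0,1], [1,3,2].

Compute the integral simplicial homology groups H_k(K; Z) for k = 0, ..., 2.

Order the vertices as 0 < 1 < 2 < 3. Listing each simplex with vertices in this order, K has dimension 2 with simplices:

  0-simplices (4): [0], [1], [2], [3]
  1-simplices (6): [0,1], [0,2], [0,3], [1,2], [1,3], [2,3]
  2-simplices (4): [0,1,2], [0,1,3], [0,2,3], [1,2,3]

Hence C_0 ≅ Z^4, C_1 ≅ Z^6, C_2 ≅ Z^4.

∂_1: C_1 → C_0 maps an edge to its endpoints' difference, ∂[p,q] = q − p.
The resulting 4×6 matrix has rank 3, and its Smith normal form has invariant factors (1,1,1).

The boundary map ∂_2: C_2 → C_1 sends each 2-simplex [p,q,r] to [q,r] − [p,r] + [p,q]. For instance
  ∂[0,1,3] = [1,3] − [0,3] + [0,1],
  ∂[0,2,3] = [2,3] − [0,3] + [0,2].
The resulting 6×4 matrix has rank 3, and its Smith normal form has invariant factors (1,1,1).

Computing H_k = (kernel of ∂_k) / (image of ∂_{k+1}):

  H_0: rank C_0 − rank ∂_1 = 4 − 3 = 1, and the invariant factors of ∂_1 are all 1, so H_0 = Z.
  H_1: rank ker ∂_1 − rank ∂_2 = (6 − 3) − 3 = 0, and the invariant factors of ∂_2 are all 1, so H_1 = 0.
  H_2: rank ker ∂_2 − rank ∂_3 = (4 − 3) − 0 = 1, and there is no ∂_3, so H_2 = Z.

H_0 = Z,  H_1 = 0,  H_2 = Z.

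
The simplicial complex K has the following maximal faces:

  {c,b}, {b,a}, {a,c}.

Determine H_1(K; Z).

H_1 = Z.

We work with the vertex ordering a < b < c. The simplices of K, each written with vertices in increasing order, are:

  0-simplices (3): a, b, c
  1-simplices (3): ab, ac, bc

giving chain groups C_0 ≅ Z^3, C_1 ≅ Z^3.

The boundary map ∂_1: C_1 → C_0 is given by ∂[p,q] = [q] − [p]. For instance
  ∂bc = c − b.
This gives a 3×3 integer matrix of rank 2; reducing to Smith normal form yields diagonal entries (1,1).

From H_k ≅ ker(∂_k) / im(∂_{k+1}) we obtain:

  H_1: rank ker ∂_1 − rank ∂_2 = (3 − 2) − 0 = 1, and there is no ∂_2, so H_1 = Z.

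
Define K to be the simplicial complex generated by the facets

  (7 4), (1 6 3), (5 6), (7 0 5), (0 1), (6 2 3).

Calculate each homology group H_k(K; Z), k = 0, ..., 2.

H_0 = Z,  H_1 = Z,  H_2 = 0.

Fix the vertex order 0 < 1 < 2 < 3 < 4 < 5 < 6 < 7 and write every simplex with vertices in increasing order. Then dim K = 2 and the simplices of K are:

  0-simplices (8): [0], [1], [2], [3], [4], [5], [6], [7]
  1-simplices (11): [0,1], [0,5], [0,7], [1,3], [1,6], [2,3], [2,6], [3,6], [4,7], [5,6], [5,7]
  2-simplices (3): [0,5,7], [1,3,6], [2,3,6]

giving chain groups C_0 ≅ Z^8, C_1 ≅ Z^11, C_2 ≅ Z^3.

Boundary ∂_1: C_1 → C_0 is given by ∂[p,q] = [q] − [p]. For instance
  ∂[2,6] = [6] − [2].
As a 8×11 matrix over Z this has rank 7, with invariant factors (1,1,1,1,1,1,1).

∂_2: C_2 → C_1 sends each 2-simplex [p,q,r] to [q,r] − [p,r] + [p,q]. For instance
  ∂[2,3,6] = [3,6] − [2,6] + [2,3],
  ∂[0,5,7] = [5,7] − [0,7] + [0,5].
This gives a 11×3 integer matrix of rank 3; reducing to Smith normal form yields diagonal entries (1,1,1).

Now H_k = ker ∂_k / im ∂_{k+1}, so:

  H_0: rank C_0 − rank ∂_1 = 8 − 7 = 1, and the invariant factors of ∂_1 are all 1, so H_0 ≅ Z.
  H_1: rank ker ∂_1 − rank ∂_2 = (11 − 7) − 3 = 1, and the invariant factors of ∂_2 are all 1, so H_1 ≅ Z.
  H_2: rank ker ∂_2 − rank ∂_3 = (3 − 3) − 0 = 0, and there is no ∂_3, so H_2 ≅ 0.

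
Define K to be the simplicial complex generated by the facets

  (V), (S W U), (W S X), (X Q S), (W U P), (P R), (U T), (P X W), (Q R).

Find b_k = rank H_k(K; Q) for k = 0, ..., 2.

b_0 = 2, b_1 = 1, b_2 = 0.

Order the vertices as P < Q < R < S < T < U < V < W < X. Listing each simplex with vertices in this order, K has dimension 2 with simplices:

  0-simplices (9): P, Q, R, S, T, U, V, W, X
  1-simplices (13): PR, PU, PW, PX, QR, QS, QX, SU, SW, SX, TU, UW, WX
  2-simplices (5): PUW, PWX, QSX, SUW, SWX

so the chain groups are C_0 ≅ Z^9, C_1 ≅ Z^13, C_2 ≅ Z^5.

∂_1: C_1 → C_0 maps an edge to its endpoints' difference, ∂[p,q] = q − p. For instance
  ∂SX = X − S.
The 9×13 boundary matrix has rank 7 and Smith normal form diag(1,1,1,1,1,1,1).

Boundary ∂_2: C_2 → C_1 acts by ∂[p,q,r] = [q,r] − [p,r] + [p,q]. For instance
  ∂QSX = SX − QX + QS,
  ∂SWX = WX − SX + SW.
The resulting 13×5 matrix has rank 5, and its Smith normal form has invariant factors (1,1,1,1,1).

Now H_k = ker ∂_k / im ∂_{k+1}, so:

  H_0: rank C_0 − rank ∂_1 = 9 − 7 = 2, and the invariant factors of ∂_1 are all 1, so H_0 ≅ Z^2.
  H_1: rank ker ∂_1 − rank ∂_2 = (13 − 7) − 5 = 1, and the invariant factors of ∂_2 are all 1, so H_1 ≅ Z.
  H_2: rank ker ∂_2 − rank ∂_3 = (5 − 5) − 0 = 0, and there is no ∂_3, so H_2 ≅ 0.

As a check, the Euler characteristic is 9 − 13 + 5 = 1, which agrees with 2 − 1 + 0 = 1.

Hence the Betti numbers are b_0 = 2, b_1 = 1, b_2 = 0.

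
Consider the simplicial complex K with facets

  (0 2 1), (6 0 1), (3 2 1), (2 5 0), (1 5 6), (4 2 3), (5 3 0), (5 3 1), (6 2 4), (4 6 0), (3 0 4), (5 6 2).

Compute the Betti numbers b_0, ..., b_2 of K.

We work with the vertex ordering 0 < 1 < 2 < 3 < 4 < 5 < 6. The simplices of K, each written with vertices in increasing order, are:

  0-simplices (7): [0], [1], [2], [3], [4], [5], [6]
  1-simplices (18): [0,1], [0,2], [0,3], [0,4], [0,5], [0,6], [1,2], [1,3], [1,5], [1,6], [2,3], [2,4], [2,5], [2,6], [3,4], [3,5], [4,6], [5,6]
  2-simplices (12): [0,1,2], [0,1,6], [0,2,5], [0,3,4], [0,3,5], [0,4,6], [1,2,3], [1,3,5], [1,5,6], [2,3,4], [2,4,6], [2,5,6]

Hence C_0 ≅ Z^7, C_1 ≅ Z^18, C_2 ≅ Z^12.

∂_1: C_1 → C_0 maps an edge to its endpoints' difference, ∂[p,q] = q − p.
This gives a 7×18 integer matrix of rank 6; reducing to Smith normal form yields diagonal entries (1,1,1,1,1,1).

The boundary map ∂_2: C_2 → C_1 maps a triangle to the signed sum of its edges. For instance
  ∂[0,2,5] = [2,5] − [0,5] + [0,2],
  ∂[0,1,2] = [1,2] − [0,2] + [0,1].
This gives a 18×12 integer matrix of rank 12; reducing to Smith normal form yields diagonal entries (1,1,1,1,1,1,1,1,1,1,1,2).

Reading off H_k = ker ∂_k / im ∂_{k+1}:

  H_0: rank C_0 − rank ∂_1 = 7 − 6 = 1, and the invariant factors of ∂_1 are all 1, so H_0 ≅ Z.
  H_1: rank ker ∂_1 − rank ∂_2 = (18 − 6) − 12 = 0, and ∂_2 has invariant factor 2 > 1, so H_1 ≅ Z/2.
  H_2: rank ker ∂_2 − rank ∂_3 = (12 − 12) − 0 = 0, and there is no ∂_3, so H_2 ≅ 0.

As a check, the Euler characteristic is 7 − 18 + 12 = 1, which agrees with 1 − 0 + 0 = 1.

Hence the Betti numbers are b_0 = 1, b_1 = 0, b_2 = 0.

b_0 = 1, b_1 = 0, b_2 = 0.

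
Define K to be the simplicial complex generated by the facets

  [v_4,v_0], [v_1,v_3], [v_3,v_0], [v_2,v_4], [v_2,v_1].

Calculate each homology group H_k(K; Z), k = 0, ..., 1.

H_0 ≅ Z,  H_1 ≅ Z.

Order the vertices as v_0 < v_1 < v_2 < v_3 < v_4. Listing each simplex with vertices in this order, K has dimension 1 with simplices:

  0-simplices (5): [v_0], [v_1], [v_2], [v_3], [v_4]
  1-simplices (5): [v_0,v_3], [v_0,v_4], [v_1,v_2], [v_1,v_3], [v_2,v_4]

so the chain groups are C_0 ≅ Z^5, C_1 ≅ Z^5.

The boundary map ∂_1: C_1 → C_0 sends each edge [p,q] (with p < q) to q − p. For instance
  ∂[v_0,v_4] = [v_4] − [v_0].
The resulting 5×5 matrix has rank 4, and its Smith normal form has invariant factors (1,1,1,1).

Computing H_k = (kernel of ∂_k) / (image of ∂_{k+1}):

  H_0: rank C_0 − rank ∂_1 = 5 − 4 = 1, and the invariant factors of ∂_1 are all 1, so H_0 ≅ Z.
  H_1: rank ker ∂_1 − rank ∂_2 = (5 − 4) − 0 = 1, and there is no ∂_2, so H_1 ≅ Z.

As a check, the Euler characteristic is 5 − 5 = 0, which agrees with 1 − 1 = 0.
(K is a triangulation of the circle S^1.)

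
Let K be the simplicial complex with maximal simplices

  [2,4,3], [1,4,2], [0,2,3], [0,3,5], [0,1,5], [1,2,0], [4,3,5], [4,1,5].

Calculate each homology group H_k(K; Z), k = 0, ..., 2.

H_0 = Z,  H_1 = 0,  H_2 = Z.

Fix the vertex order 0 < 1 < 2 < 3 < 4 < 5 and write every simplex with vertices in increasing order. Then dim K = 2 and the simplices of K are:

  0-simplices (6): [0], [1], [2], [3], [4], [5]
  1-simplices (12): [0,1], [0,2], [0,3], [0,5], [1,2], [1,4], [1,5], [2,3], [2,4], [3,4], [3,5], [4,5]
  2-simplices (8): [0,1,2], [0,1,5], [0,2,3], [0,3,5], [1,2,4], [1,4,5], [2,3,4], [3,4,5]

so the chain groups are C_0 ≅ Z^6, C_1 ≅ Z^12, C_2 ≅ Z^8.

The boundary map ∂_1: C_1 → C_0 is given by ∂[p,q] = [q] − [p].
The resulting 6×12 matrix has rank 5, and its Smith normal form has invariant factors (1,1,1,1,1).

∂_2: C_2 → C_1 sends each 2-simplex [p,q,r] to [q,r] − [p,r] + [p,q]. For instance
  ∂[0,1,2] = [1,2] − [0,2] + [0,1],
  ∂[2,3,4] = [3,4] − [2,4] + [2,3].
The resulting 12×8 matrix has rank 7, and its Smith normal form has invariant factors (1,1,1,1,1,1,1).

From H_k ≅ ker(∂_k) / im(∂_{k+1}) we obtain:

  H_0: rank C_0 − rank ∂_1 = 6 − 5 = 1, and the invariant factors of ∂_1 are all 1, so H_0 ≅ Z.
  H_1: rank ker ∂_1 − rank ∂_2 = (12 − 5) − 7 = 0, and the invariant factors of ∂_2 are all 1, so H_1 ≅ 0.
  H_2: rank ker ∂_2 − rank ∂_3 = (8 − 7) − 0 = 1, and there is no ∂_3, so H_2 ≅ Z.

(K is a triangulation of the 2-sphere S^2.)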